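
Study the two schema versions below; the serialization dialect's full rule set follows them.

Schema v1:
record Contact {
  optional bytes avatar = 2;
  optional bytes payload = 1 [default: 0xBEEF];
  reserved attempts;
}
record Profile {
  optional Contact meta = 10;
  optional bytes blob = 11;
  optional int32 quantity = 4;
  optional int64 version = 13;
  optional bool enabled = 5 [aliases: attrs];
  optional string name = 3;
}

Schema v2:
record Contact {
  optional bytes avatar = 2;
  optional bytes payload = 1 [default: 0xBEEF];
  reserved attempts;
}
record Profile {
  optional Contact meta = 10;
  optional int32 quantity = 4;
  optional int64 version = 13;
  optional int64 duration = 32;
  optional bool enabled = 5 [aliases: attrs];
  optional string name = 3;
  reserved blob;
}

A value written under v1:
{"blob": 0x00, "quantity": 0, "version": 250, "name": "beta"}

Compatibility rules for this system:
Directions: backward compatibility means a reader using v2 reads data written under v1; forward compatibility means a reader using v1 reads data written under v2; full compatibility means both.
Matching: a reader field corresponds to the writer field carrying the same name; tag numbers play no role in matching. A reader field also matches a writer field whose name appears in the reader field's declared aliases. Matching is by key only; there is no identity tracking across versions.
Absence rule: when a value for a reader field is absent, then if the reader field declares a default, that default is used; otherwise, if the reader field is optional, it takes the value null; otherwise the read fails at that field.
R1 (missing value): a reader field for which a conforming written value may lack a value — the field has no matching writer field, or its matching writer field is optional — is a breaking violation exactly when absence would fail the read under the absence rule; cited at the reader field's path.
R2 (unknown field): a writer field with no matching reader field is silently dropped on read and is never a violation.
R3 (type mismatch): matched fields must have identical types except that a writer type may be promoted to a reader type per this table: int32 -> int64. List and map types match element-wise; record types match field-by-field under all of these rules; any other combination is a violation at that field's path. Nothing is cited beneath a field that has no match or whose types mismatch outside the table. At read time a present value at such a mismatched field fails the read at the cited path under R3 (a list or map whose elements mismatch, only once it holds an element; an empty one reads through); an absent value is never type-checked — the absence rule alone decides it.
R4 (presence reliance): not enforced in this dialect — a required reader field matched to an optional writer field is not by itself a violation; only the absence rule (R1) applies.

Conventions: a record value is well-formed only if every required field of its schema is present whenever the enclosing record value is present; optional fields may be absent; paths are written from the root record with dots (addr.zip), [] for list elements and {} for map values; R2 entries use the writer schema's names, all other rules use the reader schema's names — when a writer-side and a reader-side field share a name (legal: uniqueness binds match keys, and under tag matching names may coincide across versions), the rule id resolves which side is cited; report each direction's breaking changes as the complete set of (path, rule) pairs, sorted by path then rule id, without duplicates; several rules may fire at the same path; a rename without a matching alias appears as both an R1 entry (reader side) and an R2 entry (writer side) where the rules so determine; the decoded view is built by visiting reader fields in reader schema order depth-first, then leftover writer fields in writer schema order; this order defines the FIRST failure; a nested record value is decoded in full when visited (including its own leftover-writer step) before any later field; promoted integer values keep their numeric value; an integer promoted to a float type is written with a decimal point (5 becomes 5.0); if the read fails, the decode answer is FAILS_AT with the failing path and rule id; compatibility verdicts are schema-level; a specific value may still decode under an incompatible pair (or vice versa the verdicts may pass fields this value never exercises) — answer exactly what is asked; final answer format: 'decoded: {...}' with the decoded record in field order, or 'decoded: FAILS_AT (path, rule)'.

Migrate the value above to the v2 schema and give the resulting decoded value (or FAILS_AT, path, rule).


decoded: {"meta": null, "quantity": 0, "version": 250, "duration": null, "enabled": null, "name": "beta"}

each type pair in Profile: writer, then reader
migrating the Profile value to v2:
  meta := null (absent, optional -> null)
  quantity := 0
  version := 250
  duration := null (absent, optional -> null)
  enabled := null (absent, optional -> null)
  name := "beta"
  writer blob: unknown -> dropped
  => decoded: {"meta": null, "quantity": 0, "version": 250, "duration": null, "enabled": null, "name": "beta"}


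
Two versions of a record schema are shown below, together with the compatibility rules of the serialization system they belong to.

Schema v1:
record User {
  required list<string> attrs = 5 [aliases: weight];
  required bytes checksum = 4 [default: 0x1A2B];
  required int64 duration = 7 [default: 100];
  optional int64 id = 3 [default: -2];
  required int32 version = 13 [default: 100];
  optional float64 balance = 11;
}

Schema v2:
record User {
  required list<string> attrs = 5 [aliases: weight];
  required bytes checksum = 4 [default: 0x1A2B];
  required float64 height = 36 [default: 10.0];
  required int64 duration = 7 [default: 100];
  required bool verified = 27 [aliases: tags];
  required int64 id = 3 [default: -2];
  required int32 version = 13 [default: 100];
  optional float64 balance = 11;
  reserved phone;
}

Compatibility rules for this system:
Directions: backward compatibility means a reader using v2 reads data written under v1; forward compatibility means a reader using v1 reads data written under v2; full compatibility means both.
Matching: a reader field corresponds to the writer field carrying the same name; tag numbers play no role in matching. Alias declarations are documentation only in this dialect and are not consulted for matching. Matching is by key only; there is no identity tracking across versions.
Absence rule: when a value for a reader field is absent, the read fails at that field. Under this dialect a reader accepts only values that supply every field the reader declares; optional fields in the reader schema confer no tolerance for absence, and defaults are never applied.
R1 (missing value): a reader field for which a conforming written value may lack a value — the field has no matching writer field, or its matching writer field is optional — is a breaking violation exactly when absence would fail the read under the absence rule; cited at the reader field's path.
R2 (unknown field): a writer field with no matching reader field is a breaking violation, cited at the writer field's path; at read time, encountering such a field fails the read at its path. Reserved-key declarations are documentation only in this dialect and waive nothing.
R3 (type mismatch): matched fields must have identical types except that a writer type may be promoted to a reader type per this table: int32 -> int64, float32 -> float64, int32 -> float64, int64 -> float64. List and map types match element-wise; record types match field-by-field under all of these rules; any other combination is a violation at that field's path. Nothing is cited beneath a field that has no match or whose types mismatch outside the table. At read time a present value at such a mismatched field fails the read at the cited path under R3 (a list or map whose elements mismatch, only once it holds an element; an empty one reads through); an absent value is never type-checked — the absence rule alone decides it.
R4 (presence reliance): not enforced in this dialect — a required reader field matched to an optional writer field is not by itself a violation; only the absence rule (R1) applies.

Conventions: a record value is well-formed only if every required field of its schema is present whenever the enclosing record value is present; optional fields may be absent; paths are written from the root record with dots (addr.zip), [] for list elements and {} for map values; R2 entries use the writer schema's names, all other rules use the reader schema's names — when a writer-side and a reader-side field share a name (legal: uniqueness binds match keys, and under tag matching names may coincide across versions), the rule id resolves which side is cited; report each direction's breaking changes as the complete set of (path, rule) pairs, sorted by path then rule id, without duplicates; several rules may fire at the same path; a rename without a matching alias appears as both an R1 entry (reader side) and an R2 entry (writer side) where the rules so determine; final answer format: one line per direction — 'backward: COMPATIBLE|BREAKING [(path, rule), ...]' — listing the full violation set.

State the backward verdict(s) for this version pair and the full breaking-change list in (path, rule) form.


backward: BREAKING [(balance, R1), (height, R1), (id, R1), (verified, R1)]

each type pair in User: writer, then reader
backward on User — v2 reading data written by v1:
  attrs <- attrs (list<string> -> list<string>, writer required)
  checksum <- checksum (bytes -> bytes, writer required)
  height has no writer counterpart
  duration <- duration (int64 -> int64, writer required)
  verified has no writer counterpart
  id <- id (int64 -> int64, writer optional)
  version <- version (int32 -> int32, writer required)
  balance <- balance (float64 -> float64, writer optional)
  rule R1 violated at balance
  rule R1 violated at height
  rule R1 violated at id
  rule R1 violated at verified
  => backward: BREAKING (4)
checking off the User differences that do not matter here:
  field id in record User: optional changed to required -> affects forward compatibility only, which is not asked


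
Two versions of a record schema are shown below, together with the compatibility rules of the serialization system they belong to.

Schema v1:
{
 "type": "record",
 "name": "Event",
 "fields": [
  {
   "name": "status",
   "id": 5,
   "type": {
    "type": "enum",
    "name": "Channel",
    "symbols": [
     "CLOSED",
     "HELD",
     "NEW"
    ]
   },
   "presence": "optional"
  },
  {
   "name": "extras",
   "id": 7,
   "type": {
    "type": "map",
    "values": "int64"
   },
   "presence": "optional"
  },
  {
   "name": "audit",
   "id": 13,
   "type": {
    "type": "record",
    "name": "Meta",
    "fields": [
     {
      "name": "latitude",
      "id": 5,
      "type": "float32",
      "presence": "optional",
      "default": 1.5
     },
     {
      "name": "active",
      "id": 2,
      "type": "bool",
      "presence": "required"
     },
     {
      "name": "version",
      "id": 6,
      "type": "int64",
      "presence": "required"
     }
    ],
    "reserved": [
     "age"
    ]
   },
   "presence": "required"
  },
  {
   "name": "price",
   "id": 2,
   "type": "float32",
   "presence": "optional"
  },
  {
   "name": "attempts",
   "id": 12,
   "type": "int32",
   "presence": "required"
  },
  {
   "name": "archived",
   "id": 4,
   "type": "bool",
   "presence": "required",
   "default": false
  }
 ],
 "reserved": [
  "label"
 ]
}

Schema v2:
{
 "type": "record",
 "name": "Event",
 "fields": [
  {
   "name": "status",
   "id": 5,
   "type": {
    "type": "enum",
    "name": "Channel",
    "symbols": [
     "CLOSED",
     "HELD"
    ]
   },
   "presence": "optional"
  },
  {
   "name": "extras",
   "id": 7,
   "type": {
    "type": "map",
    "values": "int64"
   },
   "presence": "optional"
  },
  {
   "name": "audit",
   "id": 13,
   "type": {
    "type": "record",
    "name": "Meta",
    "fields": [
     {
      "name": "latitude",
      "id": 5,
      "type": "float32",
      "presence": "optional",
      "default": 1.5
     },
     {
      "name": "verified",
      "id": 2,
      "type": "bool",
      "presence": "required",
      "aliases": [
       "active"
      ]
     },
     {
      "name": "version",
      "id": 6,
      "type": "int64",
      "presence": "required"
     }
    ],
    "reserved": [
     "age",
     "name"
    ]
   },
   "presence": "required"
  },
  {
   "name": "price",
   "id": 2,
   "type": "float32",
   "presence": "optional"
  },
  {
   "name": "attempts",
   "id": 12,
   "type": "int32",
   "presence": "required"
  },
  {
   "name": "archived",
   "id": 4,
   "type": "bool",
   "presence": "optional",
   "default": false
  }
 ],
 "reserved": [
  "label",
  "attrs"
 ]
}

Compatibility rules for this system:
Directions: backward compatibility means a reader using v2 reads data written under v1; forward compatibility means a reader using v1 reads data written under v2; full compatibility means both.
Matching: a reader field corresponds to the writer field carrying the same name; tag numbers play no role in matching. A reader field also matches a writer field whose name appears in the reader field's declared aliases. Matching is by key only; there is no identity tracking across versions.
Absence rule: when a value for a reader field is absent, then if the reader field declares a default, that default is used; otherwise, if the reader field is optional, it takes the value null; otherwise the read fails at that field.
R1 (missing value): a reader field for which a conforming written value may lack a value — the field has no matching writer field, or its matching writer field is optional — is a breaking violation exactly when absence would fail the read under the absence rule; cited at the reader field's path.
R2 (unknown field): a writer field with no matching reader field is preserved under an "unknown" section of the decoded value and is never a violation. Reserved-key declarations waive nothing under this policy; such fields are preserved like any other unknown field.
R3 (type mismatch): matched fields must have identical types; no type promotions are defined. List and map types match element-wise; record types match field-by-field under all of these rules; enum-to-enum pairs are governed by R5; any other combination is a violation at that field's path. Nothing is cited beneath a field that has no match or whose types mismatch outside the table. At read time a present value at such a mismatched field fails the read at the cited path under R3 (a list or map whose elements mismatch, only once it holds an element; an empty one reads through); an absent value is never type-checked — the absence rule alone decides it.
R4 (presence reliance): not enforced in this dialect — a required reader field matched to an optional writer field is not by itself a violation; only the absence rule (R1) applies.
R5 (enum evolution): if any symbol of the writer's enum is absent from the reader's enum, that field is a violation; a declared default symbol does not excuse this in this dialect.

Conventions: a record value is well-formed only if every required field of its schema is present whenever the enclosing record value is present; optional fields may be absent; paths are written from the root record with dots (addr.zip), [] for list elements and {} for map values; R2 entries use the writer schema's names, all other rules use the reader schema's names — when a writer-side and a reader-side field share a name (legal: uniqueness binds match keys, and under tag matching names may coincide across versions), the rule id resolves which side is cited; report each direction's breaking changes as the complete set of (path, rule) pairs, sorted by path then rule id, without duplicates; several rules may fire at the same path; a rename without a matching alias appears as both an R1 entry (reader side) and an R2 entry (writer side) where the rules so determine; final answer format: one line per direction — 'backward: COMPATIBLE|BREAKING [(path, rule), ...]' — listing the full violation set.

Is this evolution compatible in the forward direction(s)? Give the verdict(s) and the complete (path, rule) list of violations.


forward: BREAKING [(audit.active, R1)]

arrows below run writer -> reader for Event
forward analysis of Event with v1 as reader and v2 as writer:
  status <- status (Channel -> Channel, writer optional)
  extras <- extras (map<string, int64> -> map<string, int64>, writer optional)
  audit <- audit (Meta -> Meta, writer required)
  price <- price (float32 -> float32, writer optional)
  attempts <- attempts (int32 -> int32, writer required)
  archived <- archived (bool -> bool, writer optional)
  audit.latitude <- audit.latitude (float32 -> float32, writer optional)
  no writer field matches reader audit.active
  audit.version <- audit.version (int64 -> int64, writer required)
  writer field audit.verified has no reader counterpart
  violation R1 at audit.active
  => forward: BREAKING (1)
the rest of the Event diff is inert for this question:
  enum Channel (field status in record Event): symbol NEW removed -> fires only in the backward direction of Event, which is not asked here
  field archived in record Event: required changed to optional -> inert for the asked Event verdict: nothing fires


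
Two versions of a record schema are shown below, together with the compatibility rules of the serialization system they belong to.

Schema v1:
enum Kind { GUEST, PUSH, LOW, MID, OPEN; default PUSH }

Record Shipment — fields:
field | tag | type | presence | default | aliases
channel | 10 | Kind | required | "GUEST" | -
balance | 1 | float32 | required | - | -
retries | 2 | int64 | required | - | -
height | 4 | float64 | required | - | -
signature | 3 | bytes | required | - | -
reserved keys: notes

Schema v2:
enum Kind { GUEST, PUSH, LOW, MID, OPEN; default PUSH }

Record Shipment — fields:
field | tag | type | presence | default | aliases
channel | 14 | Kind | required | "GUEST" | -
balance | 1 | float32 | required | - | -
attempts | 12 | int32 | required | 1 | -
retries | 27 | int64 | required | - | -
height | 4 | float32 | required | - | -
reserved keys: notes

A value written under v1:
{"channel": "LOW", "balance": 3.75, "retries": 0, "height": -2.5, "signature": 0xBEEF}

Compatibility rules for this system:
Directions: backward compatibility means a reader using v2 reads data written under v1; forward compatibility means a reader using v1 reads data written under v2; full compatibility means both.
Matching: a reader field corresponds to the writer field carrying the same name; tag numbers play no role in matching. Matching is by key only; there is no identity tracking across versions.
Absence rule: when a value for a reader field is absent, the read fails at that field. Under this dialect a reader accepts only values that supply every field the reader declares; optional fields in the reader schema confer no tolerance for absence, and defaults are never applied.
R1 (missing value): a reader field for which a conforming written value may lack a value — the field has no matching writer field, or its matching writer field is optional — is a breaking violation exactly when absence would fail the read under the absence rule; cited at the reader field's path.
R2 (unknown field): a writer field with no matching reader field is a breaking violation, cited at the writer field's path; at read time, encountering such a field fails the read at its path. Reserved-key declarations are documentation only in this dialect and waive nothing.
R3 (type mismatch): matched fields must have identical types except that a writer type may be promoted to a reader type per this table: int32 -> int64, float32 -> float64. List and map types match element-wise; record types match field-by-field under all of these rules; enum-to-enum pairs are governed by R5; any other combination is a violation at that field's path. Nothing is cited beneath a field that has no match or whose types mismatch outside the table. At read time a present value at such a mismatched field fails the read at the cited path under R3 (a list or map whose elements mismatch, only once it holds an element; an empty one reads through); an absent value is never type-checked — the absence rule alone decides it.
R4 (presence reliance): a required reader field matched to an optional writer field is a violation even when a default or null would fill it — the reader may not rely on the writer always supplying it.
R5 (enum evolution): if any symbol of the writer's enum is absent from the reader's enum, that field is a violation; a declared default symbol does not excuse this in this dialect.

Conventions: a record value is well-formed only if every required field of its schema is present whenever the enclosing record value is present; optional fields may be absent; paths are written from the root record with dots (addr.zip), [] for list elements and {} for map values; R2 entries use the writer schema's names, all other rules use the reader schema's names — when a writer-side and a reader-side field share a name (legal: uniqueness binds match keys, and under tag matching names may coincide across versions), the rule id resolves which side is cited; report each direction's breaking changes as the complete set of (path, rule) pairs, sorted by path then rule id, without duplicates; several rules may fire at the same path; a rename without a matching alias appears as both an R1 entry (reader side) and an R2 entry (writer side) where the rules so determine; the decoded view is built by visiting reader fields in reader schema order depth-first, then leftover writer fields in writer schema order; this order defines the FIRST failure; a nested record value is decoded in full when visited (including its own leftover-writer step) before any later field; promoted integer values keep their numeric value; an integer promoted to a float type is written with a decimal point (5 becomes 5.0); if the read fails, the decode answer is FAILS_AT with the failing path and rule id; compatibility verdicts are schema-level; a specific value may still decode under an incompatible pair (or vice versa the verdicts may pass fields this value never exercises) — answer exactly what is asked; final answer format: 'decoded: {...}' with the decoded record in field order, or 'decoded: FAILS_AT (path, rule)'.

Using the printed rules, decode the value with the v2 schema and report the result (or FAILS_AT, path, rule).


in Shipment below, arrows point writer -> reader
decoding the Shipment value with the v2 reader:
  channel := "LOW"
  balance := 3.75
  read fails at attempts under R1 (no fill)
  => FAILS_AT (attempts, R1)
remaining Shipment differences; none change what is asked:
  field channel in record Shipment: tag 10 changed to 14 -> triggers nothing under the printed rules; the Shipment answer is the same either way
  removed field signature from record Shipment -> matters for Shipment compatibility verdicts, not for this value's decode
  field height in record Shipment: type float64 changed to float32 -> matters for Shipment compatibility verdicts, not for this value's decode
  field retries in record Shipment: tag 2 changed to 27 -> triggers nothing under the printed rules; the Shipment answer is the same either way

decoded: FAILS_AT (attempts, R1)


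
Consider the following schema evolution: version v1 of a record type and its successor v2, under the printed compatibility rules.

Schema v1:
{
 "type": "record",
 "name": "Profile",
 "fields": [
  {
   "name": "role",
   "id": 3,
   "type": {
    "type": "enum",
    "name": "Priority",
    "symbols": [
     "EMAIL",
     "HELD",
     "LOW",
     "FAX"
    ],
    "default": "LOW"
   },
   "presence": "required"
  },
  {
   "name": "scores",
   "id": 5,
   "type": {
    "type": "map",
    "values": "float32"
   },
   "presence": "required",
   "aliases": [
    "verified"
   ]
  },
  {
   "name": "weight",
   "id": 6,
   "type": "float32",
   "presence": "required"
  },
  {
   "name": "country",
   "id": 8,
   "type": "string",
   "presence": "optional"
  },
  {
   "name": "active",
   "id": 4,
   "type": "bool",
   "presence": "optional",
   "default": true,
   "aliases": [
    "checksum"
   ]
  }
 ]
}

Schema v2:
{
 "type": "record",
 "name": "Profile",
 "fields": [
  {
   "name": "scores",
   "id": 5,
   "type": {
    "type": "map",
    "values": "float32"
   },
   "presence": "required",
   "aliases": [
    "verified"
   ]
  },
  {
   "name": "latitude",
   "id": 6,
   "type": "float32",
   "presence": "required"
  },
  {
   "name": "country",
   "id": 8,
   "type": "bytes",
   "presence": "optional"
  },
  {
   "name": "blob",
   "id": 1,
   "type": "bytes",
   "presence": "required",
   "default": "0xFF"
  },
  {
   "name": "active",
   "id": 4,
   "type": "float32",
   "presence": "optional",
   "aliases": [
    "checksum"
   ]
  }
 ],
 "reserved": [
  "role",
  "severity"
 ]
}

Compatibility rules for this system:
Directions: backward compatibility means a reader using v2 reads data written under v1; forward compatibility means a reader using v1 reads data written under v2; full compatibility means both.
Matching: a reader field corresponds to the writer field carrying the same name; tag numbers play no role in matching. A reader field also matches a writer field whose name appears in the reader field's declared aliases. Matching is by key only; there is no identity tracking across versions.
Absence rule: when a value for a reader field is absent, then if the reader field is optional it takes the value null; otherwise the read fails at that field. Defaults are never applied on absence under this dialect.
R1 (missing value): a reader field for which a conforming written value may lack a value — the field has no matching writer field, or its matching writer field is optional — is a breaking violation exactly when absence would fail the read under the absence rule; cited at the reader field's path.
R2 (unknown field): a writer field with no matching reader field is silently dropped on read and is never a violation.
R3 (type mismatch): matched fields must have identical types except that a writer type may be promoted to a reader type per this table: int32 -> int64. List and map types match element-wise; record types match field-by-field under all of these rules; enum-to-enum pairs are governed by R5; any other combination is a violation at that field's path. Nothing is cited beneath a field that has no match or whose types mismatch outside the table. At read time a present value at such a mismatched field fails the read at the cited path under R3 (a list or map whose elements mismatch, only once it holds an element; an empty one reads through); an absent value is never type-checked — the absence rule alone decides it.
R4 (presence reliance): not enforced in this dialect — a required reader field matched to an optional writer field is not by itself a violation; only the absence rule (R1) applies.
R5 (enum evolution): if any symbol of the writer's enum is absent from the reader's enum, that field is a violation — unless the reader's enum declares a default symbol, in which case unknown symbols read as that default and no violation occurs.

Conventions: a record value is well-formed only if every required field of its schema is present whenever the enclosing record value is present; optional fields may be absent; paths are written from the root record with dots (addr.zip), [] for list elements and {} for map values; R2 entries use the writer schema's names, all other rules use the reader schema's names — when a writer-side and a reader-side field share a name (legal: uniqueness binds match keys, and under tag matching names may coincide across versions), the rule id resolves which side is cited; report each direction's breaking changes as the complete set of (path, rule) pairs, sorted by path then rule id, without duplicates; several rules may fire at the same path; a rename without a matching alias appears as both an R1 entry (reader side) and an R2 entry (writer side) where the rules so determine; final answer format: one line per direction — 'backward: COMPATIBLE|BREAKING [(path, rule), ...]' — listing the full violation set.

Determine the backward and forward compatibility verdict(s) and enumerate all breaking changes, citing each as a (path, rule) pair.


arrows below run writer -> reader for Profile
backward for Profile (reader v2, writer v1):
  scores: paired with writer scores (map<string, float32> -> map<string, float32>; writer required)
  latitude has no writer counterpart
  country: paired with writer country (string -> bytes; writer optional)
  blob has no writer counterpart
  active: paired with writer active (bool -> float32; writer optional)
  role (writer side), unknown to reader
  weight (writer side), unknown to reader
  violation R3 at active
  violation R1 at blob
  violation R3 at country
  violation R1 at latitude
  => 4 violation(s): backward is BREAKING for Profile
forward for Profile (reader v1, writer v2):
  role has no writer counterpart
  scores: paired with writer scores (map<string, float32> -> map<string, float32>; writer required)
  weight has no writer counterpart
  country: paired with writer country (bytes -> string; writer optional)
  active: paired with writer active (float32 -> bool; writer optional)
  latitude (writer side), unknown to reader
  blob (writer side), unknown to reader
  violation R3 at active
  violation R3 at country
  violation R1 at role
  violation R1 at weight
  => 4 violation(s): forward is BREAKING for Profile

backward: BREAKING [(active, R3), (blob, R1), (country, R3), (latitude, R1)]; forward: BREAKING [(active, R3), (country, R3), (role, R1), (weight, R1)]


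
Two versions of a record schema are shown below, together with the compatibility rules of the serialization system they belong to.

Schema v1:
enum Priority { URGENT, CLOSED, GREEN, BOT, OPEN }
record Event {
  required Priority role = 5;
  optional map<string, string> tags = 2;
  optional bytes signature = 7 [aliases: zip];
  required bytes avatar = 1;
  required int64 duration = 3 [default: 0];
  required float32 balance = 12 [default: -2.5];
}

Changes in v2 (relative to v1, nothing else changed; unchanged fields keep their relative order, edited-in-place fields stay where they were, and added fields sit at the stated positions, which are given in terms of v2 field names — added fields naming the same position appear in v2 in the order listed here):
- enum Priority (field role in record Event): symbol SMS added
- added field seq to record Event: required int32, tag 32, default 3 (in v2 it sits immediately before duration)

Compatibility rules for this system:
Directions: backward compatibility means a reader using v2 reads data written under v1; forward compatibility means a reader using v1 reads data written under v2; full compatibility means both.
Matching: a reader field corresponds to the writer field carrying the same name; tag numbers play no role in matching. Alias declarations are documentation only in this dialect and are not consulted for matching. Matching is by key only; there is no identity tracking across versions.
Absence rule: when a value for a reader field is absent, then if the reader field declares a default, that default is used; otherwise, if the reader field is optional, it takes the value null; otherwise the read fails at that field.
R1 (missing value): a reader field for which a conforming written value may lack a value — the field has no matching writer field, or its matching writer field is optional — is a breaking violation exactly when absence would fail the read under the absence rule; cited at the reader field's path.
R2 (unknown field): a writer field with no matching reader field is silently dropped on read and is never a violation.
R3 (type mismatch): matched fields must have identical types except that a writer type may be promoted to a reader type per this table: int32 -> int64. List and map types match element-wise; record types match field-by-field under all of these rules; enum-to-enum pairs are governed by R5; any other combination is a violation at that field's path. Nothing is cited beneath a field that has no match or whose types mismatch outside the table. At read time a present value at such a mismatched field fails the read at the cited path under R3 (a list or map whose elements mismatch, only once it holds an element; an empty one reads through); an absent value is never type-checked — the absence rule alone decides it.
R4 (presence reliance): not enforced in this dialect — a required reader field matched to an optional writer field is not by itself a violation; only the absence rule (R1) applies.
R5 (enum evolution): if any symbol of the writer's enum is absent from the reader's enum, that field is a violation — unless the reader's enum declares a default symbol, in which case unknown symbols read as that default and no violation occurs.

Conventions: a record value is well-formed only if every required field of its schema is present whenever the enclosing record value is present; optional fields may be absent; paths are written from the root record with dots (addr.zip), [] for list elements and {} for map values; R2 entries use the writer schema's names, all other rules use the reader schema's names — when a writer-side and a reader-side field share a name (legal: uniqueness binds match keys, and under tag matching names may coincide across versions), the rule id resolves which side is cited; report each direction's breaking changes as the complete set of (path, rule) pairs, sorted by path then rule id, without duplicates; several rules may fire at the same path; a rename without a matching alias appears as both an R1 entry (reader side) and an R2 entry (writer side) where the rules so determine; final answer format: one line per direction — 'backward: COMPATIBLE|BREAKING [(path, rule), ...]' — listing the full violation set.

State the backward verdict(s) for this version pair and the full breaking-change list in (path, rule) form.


arrows below run writer -> reader for Event
backward on Event — v2 reading data written by v1:
  role: paired with writer role (Priority -> Priority; writer required)
  tags: paired with writer tags (map<string, string> -> map<string, string>; writer optional)
  signature: paired with writer signature (bytes -> bytes; writer optional)
  avatar: paired with writer avatar (bytes -> bytes; writer required)
  no writer field matches reader seq
  duration: paired with writer duration (int64 -> int64; writer required)
  balance: paired with writer balance (float32 -> float32; writer required)
  nothing fires on Event: backward is COMPATIBLE
the other Event changes do not affect what is asked:
  enum Priority (field role in record Event): symbol SMS added -> its effect on Event is confined to the forward direction, not asked
  added field seq to record Event: required int32, tag 32, default 3 (in v2 it sits immediately before duration) -> triggers nothing under Event's printed rules — same verdict

backward: COMPATIBLE []


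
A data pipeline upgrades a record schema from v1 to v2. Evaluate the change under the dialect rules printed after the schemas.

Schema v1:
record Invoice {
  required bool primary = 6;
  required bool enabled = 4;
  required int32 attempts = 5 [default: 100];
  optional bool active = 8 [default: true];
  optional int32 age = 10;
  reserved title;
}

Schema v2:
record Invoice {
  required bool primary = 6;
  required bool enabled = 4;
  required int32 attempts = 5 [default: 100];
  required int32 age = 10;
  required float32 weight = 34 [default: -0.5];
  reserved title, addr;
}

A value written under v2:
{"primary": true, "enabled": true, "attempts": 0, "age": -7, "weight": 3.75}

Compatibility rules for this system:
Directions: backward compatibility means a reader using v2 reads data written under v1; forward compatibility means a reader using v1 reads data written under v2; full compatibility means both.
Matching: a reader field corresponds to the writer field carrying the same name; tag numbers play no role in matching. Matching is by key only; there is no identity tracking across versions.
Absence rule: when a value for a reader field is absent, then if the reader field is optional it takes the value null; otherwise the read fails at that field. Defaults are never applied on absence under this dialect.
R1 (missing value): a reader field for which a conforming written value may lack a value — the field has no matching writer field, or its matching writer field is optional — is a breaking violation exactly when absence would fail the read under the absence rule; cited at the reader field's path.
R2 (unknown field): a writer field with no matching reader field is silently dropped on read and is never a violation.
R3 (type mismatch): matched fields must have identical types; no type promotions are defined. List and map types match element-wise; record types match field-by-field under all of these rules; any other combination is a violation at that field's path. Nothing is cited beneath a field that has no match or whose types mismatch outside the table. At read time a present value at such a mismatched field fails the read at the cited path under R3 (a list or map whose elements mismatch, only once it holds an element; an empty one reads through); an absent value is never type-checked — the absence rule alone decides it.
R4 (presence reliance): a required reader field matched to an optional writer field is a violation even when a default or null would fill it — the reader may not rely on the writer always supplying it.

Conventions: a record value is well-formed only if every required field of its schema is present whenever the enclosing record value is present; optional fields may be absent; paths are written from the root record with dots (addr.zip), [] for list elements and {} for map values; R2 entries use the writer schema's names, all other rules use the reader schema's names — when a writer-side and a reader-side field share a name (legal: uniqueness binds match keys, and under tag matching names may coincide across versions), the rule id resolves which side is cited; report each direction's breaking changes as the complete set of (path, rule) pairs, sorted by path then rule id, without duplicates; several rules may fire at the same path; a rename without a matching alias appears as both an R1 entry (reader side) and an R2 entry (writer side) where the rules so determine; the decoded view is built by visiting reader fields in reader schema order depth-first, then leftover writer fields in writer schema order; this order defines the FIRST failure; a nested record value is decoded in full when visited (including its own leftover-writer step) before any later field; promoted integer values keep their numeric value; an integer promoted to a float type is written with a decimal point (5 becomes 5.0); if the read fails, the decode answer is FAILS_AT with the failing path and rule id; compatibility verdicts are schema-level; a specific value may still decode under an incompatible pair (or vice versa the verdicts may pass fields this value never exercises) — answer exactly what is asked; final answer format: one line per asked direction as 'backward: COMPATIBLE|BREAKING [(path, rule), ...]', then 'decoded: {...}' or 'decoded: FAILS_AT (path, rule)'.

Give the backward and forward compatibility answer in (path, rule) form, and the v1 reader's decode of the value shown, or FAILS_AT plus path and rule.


backward: BREAKING [(age, R1), (age, R4), (weight, R1)]; forward: COMPATIBLE []; decoded: {"primary": true, "enabled": true, "attempts": 0, "active": null, "age": -7}

arrows below run writer -> reader for Invoice
backward for Invoice (reader v2, writer v1):
  writer required, bool -> bool: reader primary maps from writer primary
  writer required, bool -> bool: reader enabled maps from writer enabled
  writer required, int32 -> int32: reader attempts maps from writer attempts
  writer optional, int32 -> int32: reader age maps from writer age
  weight: no writer-side match
  leftover writer field: active
  violation R1 at age
  violation R4 at age
  violation R1 at weight
  => backward verdict for Invoice: BREAKING, 3 violation(s)
forward for Invoice (reader v1, writer v2):
  writer required, bool -> bool: reader primary maps from writer primary
  writer required, bool -> bool: reader enabled maps from writer enabled
  writer required, int32 -> int32: reader attempts maps from writer attempts
  active: no writer-side match
  writer required, int32 -> int32: reader age maps from writer age
  leftover writer field: weight
  => no violations; forward on Invoice: COMPATIBLE
decode walk for Invoice under reader schema v1:
  primary := true
  enabled := true
  attempts := 0
  active := null (missing; optional => null)
  age := -7
  writer weight: no reader field; dropped
  => decoded: {"primary": true, "enabled": true, "attempts": 0, "active": null, "age": -7}
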